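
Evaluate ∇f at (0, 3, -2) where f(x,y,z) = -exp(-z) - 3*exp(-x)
(3, 0, exp(2))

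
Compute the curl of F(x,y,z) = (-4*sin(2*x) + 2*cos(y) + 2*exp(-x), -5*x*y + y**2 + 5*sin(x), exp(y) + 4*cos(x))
(exp(y), 4*sin(x), -5*y + 2*sin(y) + 5*cos(x))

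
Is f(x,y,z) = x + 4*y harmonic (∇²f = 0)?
Yes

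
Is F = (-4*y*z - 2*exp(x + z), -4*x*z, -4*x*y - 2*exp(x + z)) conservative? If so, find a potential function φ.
Yes, F is conservative. φ = -4*x*y*z - 2*exp(x + z)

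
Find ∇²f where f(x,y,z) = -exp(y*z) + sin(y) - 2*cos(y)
-y**2*exp(y*z) - z**2*exp(y*z) - sin(y) + 2*cos(y)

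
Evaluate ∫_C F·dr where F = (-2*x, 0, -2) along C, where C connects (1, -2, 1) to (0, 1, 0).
3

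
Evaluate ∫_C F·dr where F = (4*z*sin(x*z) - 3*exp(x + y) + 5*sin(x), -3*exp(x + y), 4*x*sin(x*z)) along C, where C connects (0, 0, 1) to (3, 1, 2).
-3*exp(4) - 4*cos(6) - 5*cos(3) + 12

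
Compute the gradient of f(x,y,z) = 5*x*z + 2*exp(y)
(5*z, 2*exp(y), 5*x)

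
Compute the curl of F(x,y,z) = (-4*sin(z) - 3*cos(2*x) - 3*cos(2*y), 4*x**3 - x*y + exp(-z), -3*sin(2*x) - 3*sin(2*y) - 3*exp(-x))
(-6*cos(2*y) + exp(-z), 6*cos(2*x) - 4*cos(z) - 3*exp(-x), 12*x**2 - y - 6*sin(2*y))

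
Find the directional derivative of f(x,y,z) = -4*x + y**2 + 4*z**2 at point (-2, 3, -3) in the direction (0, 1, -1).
15*sqrt(2)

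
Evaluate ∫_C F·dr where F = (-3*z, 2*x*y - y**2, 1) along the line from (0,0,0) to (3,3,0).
9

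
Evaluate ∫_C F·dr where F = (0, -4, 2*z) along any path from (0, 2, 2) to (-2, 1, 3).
9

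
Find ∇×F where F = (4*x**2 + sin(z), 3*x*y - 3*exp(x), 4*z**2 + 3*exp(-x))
(0, cos(z) + 3*exp(-x), 3*y - 3*exp(x))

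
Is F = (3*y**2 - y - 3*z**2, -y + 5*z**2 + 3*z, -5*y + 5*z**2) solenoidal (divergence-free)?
No, ∇·F = 10*z - 1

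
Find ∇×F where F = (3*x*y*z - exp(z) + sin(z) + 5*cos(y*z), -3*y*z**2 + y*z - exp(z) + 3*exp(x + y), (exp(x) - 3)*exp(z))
(6*y*z - y + exp(z), 3*x*y - 5*y*sin(y*z) - exp(z) - exp(x + z) + cos(z), -3*x*z + 5*z*sin(y*z) + 3*exp(x + y))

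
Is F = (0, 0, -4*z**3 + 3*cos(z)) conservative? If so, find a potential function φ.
Yes, F is conservative. φ = -z**4 + 3*sin(z)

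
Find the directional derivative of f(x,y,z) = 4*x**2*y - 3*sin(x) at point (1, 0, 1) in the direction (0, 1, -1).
2*sqrt(2)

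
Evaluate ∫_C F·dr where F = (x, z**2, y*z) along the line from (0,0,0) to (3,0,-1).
9/2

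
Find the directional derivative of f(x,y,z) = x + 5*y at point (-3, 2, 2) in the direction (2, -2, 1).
-8/3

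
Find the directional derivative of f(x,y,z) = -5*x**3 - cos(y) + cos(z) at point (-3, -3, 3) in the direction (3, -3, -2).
5*sqrt(22)*(-81 + sin(3))/22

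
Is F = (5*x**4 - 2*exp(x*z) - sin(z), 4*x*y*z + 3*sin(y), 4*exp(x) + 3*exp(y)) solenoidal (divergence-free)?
No, ∇·F = 20*x**3 + 4*x*z - 2*z*exp(x*z) + 3*cos(y)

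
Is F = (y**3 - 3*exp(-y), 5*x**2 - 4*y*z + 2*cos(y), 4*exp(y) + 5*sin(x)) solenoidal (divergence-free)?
No, ∇·F = -4*z - 2*sin(y)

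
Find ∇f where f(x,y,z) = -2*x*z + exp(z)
(-2*z, 0, -2*x + exp(z))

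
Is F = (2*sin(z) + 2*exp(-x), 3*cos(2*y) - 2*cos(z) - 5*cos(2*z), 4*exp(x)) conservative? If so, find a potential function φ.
No, ∇×F = (-2*(10*cos(z) + 1)*sin(z), -4*exp(x) + 2*cos(z), 0) ≠ 0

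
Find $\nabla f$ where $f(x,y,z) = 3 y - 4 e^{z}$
(0, 3, -4*exp(z))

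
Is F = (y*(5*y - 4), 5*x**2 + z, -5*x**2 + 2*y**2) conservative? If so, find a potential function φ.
No, ∇×F = (4*y - 1, 10*x, 10*x - 10*y + 4) ≠ 0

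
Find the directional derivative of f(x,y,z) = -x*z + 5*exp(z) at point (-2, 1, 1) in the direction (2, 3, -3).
sqrt(22)*(-15*E - 8)/22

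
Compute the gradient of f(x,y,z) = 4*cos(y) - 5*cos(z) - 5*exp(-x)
(5*exp(-x), -4*sin(y), 5*sin(z))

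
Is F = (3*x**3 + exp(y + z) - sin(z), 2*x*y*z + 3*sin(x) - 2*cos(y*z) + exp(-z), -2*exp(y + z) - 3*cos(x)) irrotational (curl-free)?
No, ∇×F = ((-2*(x*y + y*sin(y*z) + exp(y + z))*exp(z) + 1)*exp(-z), exp(y + z) - 3*sin(x) - cos(z), 2*y*z - exp(y + z) + 3*cos(x))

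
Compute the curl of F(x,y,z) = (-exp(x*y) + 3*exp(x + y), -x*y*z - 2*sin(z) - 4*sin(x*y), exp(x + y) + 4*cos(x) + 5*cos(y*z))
(x*y - 5*z*sin(y*z) + exp(x + y) + 2*cos(z), -exp(x + y) + 4*sin(x), x*exp(x*y) - y*z - 4*y*cos(x*y) - 3*exp(x + y))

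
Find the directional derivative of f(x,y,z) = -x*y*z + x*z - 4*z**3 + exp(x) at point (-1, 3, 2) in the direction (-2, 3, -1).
sqrt(14)*(-1 + 30*E)*exp(-1)/7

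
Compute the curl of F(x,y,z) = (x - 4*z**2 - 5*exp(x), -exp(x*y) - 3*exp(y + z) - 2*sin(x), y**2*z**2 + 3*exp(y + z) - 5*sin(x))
(2*y*z**2 + 6*exp(y + z), -8*z + 5*cos(x), -y*exp(x*y) - 2*cos(x))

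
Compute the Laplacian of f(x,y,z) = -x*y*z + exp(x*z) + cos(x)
x**2*exp(x*z) + z**2*exp(x*z) - cos(x)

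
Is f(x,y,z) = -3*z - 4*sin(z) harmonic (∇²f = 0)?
No, ∇²f = 4*sin(z)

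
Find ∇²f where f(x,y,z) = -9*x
0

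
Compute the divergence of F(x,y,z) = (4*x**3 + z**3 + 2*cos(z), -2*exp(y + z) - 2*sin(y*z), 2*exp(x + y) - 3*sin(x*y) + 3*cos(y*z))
12*x**2 - 3*y*sin(y*z) - 2*z*cos(y*z) - 2*exp(y + z)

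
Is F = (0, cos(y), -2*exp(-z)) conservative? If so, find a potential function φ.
Yes, F is conservative. φ = sin(y) + 2*exp(-z)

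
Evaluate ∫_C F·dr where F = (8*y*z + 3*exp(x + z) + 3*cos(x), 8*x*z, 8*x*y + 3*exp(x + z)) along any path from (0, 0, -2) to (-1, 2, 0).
-3*sin(1) - 3*exp(-2) + 3*exp(-1)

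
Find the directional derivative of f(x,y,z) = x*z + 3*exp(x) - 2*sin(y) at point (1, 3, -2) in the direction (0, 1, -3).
-sqrt(10)*(2*cos(3) + 3)/10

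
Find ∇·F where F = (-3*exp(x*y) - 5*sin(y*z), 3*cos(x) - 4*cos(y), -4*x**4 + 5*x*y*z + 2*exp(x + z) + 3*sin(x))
5*x*y - 3*y*exp(x*y) + 2*exp(x + z) + 4*sin(y)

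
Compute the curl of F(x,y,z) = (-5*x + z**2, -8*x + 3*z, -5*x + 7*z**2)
(-3, 2*z + 5, -8)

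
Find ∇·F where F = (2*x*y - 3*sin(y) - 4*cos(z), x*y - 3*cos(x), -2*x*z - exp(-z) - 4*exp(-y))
-x + 2*y + exp(-z)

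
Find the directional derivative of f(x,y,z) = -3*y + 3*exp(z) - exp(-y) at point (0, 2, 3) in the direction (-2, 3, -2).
3*sqrt(17)*(-2*exp(5) - 3*exp(2) + 1)*exp(-2)/17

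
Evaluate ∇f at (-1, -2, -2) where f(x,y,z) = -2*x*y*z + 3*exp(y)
(-8, -4 + 3*exp(-2), -4)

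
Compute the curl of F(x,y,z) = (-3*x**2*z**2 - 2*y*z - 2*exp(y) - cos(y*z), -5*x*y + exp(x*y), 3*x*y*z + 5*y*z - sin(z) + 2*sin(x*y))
(3*x*z + 2*x*cos(x*y) + 5*z, -6*x**2*z - 3*y*z + y*sin(y*z) - 2*y*cos(x*y) - 2*y, y*exp(x*y) - 5*y - z*sin(y*z) + 2*z + 2*exp(y))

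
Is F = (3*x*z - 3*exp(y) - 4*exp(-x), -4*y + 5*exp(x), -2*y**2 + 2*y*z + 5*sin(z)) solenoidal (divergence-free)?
No, ∇·F = 2*y + 3*z + 5*cos(z) - 4 + 4*exp(-x)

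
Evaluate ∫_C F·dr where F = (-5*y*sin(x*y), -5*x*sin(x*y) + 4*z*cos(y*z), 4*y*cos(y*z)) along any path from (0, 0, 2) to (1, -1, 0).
-5 + 5*cos(1)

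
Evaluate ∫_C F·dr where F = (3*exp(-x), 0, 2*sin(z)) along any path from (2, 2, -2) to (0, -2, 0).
-5 + 2*cos(2) + 3*exp(-2)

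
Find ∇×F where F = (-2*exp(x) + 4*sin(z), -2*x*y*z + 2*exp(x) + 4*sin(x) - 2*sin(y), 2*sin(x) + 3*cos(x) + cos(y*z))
(2*x*y - z*sin(y*z), 3*sin(x) - 2*cos(x) + 4*cos(z), -2*y*z + 2*exp(x) + 4*cos(x))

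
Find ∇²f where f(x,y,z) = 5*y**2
10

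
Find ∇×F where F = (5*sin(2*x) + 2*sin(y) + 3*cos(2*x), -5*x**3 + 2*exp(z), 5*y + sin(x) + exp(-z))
(5 - 2*exp(z), -cos(x), -15*x**2 - 2*cos(y))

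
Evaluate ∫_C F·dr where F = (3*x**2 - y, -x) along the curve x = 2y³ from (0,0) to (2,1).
6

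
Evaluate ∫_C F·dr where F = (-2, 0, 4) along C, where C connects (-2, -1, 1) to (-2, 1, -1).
-8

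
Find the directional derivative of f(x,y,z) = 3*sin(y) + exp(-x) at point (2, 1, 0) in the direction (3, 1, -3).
3*sqrt(19)*(-1 + exp(2)*cos(1))*exp(-2)/19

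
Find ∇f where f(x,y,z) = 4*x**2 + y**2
(8*x, 2*y, 0)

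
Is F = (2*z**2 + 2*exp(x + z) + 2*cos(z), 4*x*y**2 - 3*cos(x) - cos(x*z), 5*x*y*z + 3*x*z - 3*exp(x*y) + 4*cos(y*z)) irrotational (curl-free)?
No, ∇×F = (5*x*z - 3*x*exp(x*y) - x*sin(x*z) - 4*z*sin(y*z), -5*y*z + 3*y*exp(x*y) + z + 2*exp(x + z) - 2*sin(z), 4*y**2 + z*sin(x*z) + 3*sin(x))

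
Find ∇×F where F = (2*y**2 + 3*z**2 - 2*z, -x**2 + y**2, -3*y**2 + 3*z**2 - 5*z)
(-6*y, 6*z - 2, -2*x - 4*y)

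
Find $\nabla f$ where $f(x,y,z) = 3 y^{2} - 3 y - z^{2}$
(0, 6*y - 3, -2*z)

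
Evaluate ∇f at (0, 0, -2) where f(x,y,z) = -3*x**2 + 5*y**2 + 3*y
(0, 3, 0)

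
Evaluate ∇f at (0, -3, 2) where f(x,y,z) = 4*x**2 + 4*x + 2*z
(4, 0, 2)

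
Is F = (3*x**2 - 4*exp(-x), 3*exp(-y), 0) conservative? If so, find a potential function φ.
Yes, F is conservative. φ = x**3 - 3*exp(-y) + 4*exp(-x)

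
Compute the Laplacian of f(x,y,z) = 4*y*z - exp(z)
-exp(z)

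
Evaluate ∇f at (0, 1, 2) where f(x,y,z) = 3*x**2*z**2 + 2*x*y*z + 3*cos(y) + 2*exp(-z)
(4, -3*sin(1), -2*exp(-2))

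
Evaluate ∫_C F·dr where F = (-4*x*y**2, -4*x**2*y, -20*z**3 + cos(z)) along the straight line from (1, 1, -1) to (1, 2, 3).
-406 + sin(3) + sin(1)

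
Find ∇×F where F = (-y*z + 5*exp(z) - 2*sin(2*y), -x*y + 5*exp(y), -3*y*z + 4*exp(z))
(-3*z, -y + 5*exp(z), -y + z + 4*cos(2*y))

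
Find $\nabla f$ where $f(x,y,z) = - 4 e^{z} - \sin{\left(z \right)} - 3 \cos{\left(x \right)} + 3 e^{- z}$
(3*sin(x), 0, -cos(z) - sinh(z) - 7*cosh(z))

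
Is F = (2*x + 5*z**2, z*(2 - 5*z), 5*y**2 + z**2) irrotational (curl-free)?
No, ∇×F = (10*y + 10*z - 2, 10*z, 0)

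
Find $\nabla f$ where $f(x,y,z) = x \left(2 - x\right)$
(2 - 2*x, 0, 0)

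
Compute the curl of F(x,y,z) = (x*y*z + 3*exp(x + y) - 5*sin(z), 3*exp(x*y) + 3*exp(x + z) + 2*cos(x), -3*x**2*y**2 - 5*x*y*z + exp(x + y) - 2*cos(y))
(-6*x**2*y - 5*x*z + exp(x + y) - 3*exp(x + z) + 2*sin(y), 6*x*y**2 + x*y + 5*y*z - exp(x + y) - 5*cos(z), -x*z + 3*y*exp(x*y) - 3*exp(x + y) + 3*exp(x + z) - 2*sin(x))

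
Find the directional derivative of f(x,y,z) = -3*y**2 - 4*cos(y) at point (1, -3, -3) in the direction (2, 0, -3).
0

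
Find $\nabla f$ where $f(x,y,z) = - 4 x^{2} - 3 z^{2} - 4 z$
(-8*x, 0, -6*z - 4)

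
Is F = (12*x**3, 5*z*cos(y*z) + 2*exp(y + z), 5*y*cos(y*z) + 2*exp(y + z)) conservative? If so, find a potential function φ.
Yes, F is conservative. φ = 3*x**4 + 2*exp(y + z) + 5*sin(y*z)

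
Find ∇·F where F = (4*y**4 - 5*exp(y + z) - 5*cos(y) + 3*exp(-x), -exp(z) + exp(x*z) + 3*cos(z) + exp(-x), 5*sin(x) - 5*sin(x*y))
-3*exp(-x)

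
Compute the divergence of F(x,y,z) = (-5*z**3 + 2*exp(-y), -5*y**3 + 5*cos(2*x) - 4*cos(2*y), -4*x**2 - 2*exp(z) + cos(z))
-15*y**2 - 2*exp(z) + 8*sin(2*y) - sin(z)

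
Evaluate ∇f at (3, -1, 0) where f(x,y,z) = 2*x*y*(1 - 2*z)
(-2, 6, 12)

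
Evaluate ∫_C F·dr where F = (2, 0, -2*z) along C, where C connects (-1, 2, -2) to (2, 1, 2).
6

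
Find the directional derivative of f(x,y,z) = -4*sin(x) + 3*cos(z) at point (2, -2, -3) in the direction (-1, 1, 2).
sqrt(6)*(2*cos(2)/3 + sin(3))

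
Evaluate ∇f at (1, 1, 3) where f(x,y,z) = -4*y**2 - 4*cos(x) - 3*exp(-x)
(3*exp(-1) + 4*sin(1), -8, 0)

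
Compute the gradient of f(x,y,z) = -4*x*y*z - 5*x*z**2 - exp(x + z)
(-4*y*z - 5*z**2 - exp(x + z), -4*x*z, -4*x*y - 10*x*z - exp(x + z))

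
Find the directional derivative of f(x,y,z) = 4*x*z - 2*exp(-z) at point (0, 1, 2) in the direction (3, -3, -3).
2*sqrt(3)*(-1 + 4*exp(2))*exp(-2)/3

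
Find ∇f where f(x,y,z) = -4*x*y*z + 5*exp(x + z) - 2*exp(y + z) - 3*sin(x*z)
(-4*y*z - 3*z*cos(x*z) + 5*exp(x + z), -4*x*z - 2*exp(y + z), -4*x*y - 3*x*cos(x*z) + 5*exp(x + z) - 2*exp(y + z))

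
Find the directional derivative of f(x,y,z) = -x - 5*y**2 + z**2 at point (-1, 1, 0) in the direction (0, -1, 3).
sqrt(10)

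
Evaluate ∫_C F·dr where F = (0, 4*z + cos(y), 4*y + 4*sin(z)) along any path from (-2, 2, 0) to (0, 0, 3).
-sin(2) - 4*cos(3) + 4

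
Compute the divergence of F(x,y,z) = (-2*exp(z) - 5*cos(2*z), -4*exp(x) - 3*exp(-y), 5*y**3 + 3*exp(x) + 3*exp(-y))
3*exp(-y)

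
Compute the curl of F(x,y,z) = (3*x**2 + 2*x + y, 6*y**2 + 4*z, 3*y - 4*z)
(-1, 0, -1)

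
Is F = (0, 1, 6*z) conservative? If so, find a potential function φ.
Yes, F is conservative. φ = y + 3*z**2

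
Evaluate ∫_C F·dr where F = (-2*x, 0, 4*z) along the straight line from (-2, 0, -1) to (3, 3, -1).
-5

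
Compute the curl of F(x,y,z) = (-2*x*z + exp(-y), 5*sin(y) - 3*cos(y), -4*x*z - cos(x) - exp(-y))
(exp(-y), -2*x + 4*z - sin(x), exp(-y))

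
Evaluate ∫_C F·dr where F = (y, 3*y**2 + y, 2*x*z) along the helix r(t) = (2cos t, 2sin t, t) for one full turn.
-4*pi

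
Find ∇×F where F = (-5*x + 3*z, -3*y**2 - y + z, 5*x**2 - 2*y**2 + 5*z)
(-4*y - 1, 3 - 10*x, 0)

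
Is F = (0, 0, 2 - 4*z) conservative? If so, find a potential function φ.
Yes, F is conservative. φ = 2*z*(1 - z)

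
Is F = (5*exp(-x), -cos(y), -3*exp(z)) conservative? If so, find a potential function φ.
Yes, F is conservative. φ = -3*exp(z) - sin(y) - 5*exp(-x)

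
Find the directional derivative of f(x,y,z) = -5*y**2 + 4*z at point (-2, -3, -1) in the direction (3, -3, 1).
-86*sqrt(19)/19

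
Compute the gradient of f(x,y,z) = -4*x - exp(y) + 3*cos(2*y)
(-4, -exp(y) - 6*sin(2*y), 0)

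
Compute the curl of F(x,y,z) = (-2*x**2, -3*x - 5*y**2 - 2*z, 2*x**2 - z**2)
(2, -4*x, -3)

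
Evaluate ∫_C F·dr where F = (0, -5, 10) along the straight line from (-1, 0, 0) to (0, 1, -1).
-15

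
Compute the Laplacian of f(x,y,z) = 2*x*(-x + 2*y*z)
-4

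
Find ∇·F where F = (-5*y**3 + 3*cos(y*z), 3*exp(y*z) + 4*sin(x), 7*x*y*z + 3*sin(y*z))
7*x*y + 3*y*cos(y*z) + 3*z*exp(y*z)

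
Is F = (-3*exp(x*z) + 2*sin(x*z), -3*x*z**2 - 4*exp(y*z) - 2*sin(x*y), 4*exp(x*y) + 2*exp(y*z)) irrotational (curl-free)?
No, ∇×F = (6*x*z + 4*x*exp(x*y) + 4*y*exp(y*z) + 2*z*exp(y*z), -3*x*exp(x*z) + 2*x*cos(x*z) - 4*y*exp(x*y), -2*y*cos(x*y) - 3*z**2)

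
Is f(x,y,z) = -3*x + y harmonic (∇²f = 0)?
Yes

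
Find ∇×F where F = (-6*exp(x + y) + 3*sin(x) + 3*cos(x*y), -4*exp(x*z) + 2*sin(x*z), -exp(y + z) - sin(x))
(4*x*exp(x*z) - 2*x*cos(x*z) - exp(y + z), cos(x), 3*x*sin(x*y) - 4*z*exp(x*z) + 2*z*cos(x*z) + 6*exp(x + y))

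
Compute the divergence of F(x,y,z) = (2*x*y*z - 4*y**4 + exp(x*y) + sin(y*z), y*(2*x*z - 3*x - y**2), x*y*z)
x*y + 2*x*z - 3*x - 3*y**2 + 2*y*z + y*exp(x*y)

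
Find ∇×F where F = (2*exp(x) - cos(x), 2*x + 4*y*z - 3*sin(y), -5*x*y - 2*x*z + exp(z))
(-5*x - 4*y, 5*y + 2*z, 2)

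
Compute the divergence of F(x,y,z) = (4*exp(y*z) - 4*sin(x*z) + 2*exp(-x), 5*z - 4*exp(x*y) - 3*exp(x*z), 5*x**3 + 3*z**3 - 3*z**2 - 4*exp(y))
-4*x*exp(x*y) + 9*z**2 - 4*z*cos(x*z) - 6*z - 2*exp(-x)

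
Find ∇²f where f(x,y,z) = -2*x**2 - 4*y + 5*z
-4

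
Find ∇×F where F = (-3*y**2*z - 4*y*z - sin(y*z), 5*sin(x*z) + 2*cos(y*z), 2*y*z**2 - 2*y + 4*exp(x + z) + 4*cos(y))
(-5*x*cos(x*z) + 2*y*sin(y*z) + 2*z**2 - 4*sin(y) - 2, -3*y**2 - y*cos(y*z) - 4*y - 4*exp(x + z), z*(6*y + 5*cos(x*z) + cos(y*z) + 4))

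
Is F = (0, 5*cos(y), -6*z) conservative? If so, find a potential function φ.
Yes, F is conservative. φ = -3*z**2 + 5*sin(y)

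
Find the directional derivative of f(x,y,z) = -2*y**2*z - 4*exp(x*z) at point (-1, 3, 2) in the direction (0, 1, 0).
-24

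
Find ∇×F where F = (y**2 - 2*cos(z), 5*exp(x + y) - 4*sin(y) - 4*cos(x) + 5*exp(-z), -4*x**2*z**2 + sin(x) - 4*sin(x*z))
(5*exp(-z), 8*x*z**2 + 4*z*cos(x*z) + 2*sin(z) - cos(x), -2*y + 5*exp(x + y) + 4*sin(x))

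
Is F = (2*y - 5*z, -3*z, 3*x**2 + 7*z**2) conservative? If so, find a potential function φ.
No, ∇×F = (3, -6*x - 5, -2) ≠ 0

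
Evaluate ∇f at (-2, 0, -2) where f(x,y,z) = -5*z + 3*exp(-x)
(-3*exp(2), 0, -5)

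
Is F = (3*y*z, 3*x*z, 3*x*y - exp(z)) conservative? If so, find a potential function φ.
Yes, F is conservative. φ = 3*x*y*z - exp(z)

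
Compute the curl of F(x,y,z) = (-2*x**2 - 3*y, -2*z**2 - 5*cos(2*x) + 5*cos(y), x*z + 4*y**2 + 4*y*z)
(8*y + 8*z, -z, 10*sin(2*x) + 3)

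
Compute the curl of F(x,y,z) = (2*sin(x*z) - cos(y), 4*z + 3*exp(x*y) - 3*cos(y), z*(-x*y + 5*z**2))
(-x*z - 4, 2*x*cos(x*z) + y*z, 3*y*exp(x*y) - sin(y))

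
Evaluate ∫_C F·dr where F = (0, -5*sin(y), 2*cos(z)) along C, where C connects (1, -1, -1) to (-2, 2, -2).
-5*cos(1) + 5*cos(2) - 2*sin(2) + 2*sin(1)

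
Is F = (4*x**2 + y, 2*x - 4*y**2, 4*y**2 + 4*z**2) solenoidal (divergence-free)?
No, ∇·F = 8*x - 8*y + 8*z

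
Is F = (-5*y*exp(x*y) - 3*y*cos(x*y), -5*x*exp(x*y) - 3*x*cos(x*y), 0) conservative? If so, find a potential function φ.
Yes, F is conservative. φ = -5*exp(x*y) - 3*sin(x*y)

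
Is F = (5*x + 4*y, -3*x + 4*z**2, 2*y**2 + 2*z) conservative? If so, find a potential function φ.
No, ∇×F = (4*y - 8*z, 0, -7) ≠ 0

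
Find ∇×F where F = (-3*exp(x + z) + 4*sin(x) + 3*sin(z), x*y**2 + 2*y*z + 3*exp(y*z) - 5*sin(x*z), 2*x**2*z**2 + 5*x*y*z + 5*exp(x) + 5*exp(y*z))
(5*x*z + 5*x*cos(x*z) - 3*y*exp(y*z) - 2*y + 5*z*exp(y*z), -4*x*z**2 - 5*y*z - 5*exp(x) - 3*exp(x + z) + 3*cos(z), y**2 - 5*z*cos(x*z))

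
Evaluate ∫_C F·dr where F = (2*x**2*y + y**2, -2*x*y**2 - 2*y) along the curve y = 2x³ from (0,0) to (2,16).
-530816/105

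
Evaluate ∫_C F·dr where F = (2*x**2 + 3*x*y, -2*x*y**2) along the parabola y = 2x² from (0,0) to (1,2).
-101/42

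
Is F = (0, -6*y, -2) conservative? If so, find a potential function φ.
Yes, F is conservative. φ = -3*y**2 - 2*z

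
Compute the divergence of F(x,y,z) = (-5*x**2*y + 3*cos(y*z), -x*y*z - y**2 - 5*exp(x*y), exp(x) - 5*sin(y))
-10*x*y - x*z - 5*x*exp(x*y) - 2*y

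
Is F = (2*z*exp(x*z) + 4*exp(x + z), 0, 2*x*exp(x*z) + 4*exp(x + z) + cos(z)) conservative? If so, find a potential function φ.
Yes, F is conservative. φ = 2*exp(x*z) + 4*exp(x + z) + sin(z)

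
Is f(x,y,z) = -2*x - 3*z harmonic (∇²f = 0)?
Yes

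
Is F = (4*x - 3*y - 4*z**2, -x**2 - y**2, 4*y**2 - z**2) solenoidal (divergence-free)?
No, ∇·F = -2*y - 2*z + 4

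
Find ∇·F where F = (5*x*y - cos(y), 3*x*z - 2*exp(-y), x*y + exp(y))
5*y + 2*exp(-y)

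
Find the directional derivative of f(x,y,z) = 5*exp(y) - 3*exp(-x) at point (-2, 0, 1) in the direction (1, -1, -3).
sqrt(11)*(-5 + 3*exp(2))/11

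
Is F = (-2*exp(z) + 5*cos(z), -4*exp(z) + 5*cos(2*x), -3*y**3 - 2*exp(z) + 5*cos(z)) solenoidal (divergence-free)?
No, ∇·F = -2*exp(z) - 5*sin(z)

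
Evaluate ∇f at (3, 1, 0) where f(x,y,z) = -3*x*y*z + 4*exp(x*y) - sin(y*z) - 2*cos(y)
(4*exp(3), 2*sin(1) + 12*exp(3), -10)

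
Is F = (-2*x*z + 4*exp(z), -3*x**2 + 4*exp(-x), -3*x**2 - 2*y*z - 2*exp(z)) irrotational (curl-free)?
No, ∇×F = (-2*z, 4*x + 4*exp(z), -6*x - 4*exp(-x))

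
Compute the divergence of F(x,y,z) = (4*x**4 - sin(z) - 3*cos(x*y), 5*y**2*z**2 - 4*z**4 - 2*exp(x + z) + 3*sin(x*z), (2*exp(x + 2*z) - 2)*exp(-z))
16*x**3 + 10*y*z**2 + 3*y*sin(x*y) + 2*exp(x + z) + 2*exp(-z)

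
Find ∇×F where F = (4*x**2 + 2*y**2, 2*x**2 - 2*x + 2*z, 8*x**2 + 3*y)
(1, -16*x, 4*x - 4*y - 2)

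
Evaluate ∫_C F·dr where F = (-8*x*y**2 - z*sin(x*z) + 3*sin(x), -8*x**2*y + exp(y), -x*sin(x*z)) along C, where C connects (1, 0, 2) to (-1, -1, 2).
-5 + exp(-1)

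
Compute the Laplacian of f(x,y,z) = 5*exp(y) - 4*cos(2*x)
5*exp(y) + 16*cos(2*x)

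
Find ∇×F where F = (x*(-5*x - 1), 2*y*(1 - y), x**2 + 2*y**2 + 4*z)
(4*y, -2*x, 0)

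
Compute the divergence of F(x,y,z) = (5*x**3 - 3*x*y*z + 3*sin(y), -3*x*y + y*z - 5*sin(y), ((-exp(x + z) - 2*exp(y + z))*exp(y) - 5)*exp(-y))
15*x**2 - 3*x - 3*y*z + z - exp(x + z) - 2*exp(y + z) - 5*cos(y)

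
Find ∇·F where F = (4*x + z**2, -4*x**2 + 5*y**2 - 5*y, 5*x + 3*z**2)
10*y + 6*z - 1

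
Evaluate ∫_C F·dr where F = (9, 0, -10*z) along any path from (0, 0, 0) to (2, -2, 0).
18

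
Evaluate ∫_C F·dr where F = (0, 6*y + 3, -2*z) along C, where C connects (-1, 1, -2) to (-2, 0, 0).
-2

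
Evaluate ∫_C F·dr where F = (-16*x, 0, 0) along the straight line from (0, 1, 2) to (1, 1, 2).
-8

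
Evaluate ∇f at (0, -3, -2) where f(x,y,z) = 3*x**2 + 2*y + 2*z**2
(0, 2, -8)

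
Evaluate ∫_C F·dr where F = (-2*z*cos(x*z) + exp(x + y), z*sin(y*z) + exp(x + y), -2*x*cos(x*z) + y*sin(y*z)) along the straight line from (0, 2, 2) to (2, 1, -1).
-exp(2) + cos(4) - cos(1) + 2*sin(2) + exp(3)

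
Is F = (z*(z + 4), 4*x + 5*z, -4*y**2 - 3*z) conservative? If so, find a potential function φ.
No, ∇×F = (-8*y - 5, 2*z + 4, 4) ≠ 0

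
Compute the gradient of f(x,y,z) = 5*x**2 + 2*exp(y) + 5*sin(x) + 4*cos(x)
(10*x - 4*sin(x) + 5*cos(x), 2*exp(y), 0)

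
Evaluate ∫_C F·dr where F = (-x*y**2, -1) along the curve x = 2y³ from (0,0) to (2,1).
-5/2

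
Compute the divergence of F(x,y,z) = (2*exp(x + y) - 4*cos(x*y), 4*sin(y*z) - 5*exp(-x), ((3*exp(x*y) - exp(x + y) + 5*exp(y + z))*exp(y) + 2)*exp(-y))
4*y*sin(x*y) + 4*z*cos(y*z) + 2*exp(x + y) + 5*exp(y + z)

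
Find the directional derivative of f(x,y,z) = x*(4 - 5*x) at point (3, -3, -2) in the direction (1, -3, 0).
-13*sqrt(10)/5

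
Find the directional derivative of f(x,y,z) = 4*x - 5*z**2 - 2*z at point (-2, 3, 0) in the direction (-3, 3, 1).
-14*sqrt(19)/19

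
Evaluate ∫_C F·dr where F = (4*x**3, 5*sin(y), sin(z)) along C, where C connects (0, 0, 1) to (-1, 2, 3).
cos(1) - cos(3) - 5*cos(2) + 6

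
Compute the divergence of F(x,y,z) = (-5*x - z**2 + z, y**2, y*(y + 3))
2*y - 5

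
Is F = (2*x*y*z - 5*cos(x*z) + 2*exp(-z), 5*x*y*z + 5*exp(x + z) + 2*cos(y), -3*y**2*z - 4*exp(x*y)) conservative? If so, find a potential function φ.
No, ∇×F = (-5*x*y - 4*x*exp(x*y) - 6*y*z - 5*exp(x + z), 2*x*y + 5*x*sin(x*z) + 4*y*exp(x*y) - 2*exp(-z), -2*x*z + 5*y*z + 5*exp(x + z)) ≠ 0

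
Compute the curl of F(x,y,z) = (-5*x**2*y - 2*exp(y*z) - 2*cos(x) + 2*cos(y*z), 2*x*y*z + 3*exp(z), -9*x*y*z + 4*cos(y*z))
(-2*x*y - 9*x*z - 4*z*sin(y*z) - 3*exp(z), y*(9*z - 2*exp(y*z) - 2*sin(y*z)), 5*x**2 + 2*y*z + 2*z*exp(y*z) + 2*z*sin(y*z))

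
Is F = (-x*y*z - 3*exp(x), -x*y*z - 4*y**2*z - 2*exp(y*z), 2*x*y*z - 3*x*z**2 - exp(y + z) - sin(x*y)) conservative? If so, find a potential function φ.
No, ∇×F = (x*y + 2*x*z - x*cos(x*y) + 4*y**2 + 2*y*exp(y*z) - exp(y + z), -x*y - 2*y*z + y*cos(x*y) + 3*z**2, z*(x - y)) ≠ 0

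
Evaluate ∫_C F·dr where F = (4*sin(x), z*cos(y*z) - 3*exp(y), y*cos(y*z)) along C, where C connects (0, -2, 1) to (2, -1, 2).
-3*exp(-1) + 3*exp(-2) - 4*cos(2) + 4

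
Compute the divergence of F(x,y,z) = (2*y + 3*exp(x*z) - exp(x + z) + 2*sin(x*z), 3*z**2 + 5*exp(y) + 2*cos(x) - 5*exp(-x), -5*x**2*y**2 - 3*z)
3*z*exp(x*z) + 2*z*cos(x*z) + 5*exp(y) - exp(x + z) - 3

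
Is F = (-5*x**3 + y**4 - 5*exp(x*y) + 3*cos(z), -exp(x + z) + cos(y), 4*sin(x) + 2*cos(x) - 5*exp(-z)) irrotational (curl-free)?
No, ∇×F = (exp(x + z), 2*sin(x) - 3*sin(z) - 4*cos(x), 5*x*exp(x*y) - 4*y**3 - exp(x + z))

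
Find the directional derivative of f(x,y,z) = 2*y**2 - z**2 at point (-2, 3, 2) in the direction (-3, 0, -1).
2*sqrt(10)/5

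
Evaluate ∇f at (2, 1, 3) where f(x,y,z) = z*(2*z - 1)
(0, 0, 11)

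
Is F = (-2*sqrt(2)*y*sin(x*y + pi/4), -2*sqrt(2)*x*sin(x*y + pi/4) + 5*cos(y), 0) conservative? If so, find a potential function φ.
Yes, F is conservative. φ = 5*sin(y) + 2*sqrt(2)*cos(x*y + pi/4)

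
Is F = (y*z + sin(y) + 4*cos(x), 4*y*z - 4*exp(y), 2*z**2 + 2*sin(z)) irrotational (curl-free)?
No, ∇×F = (-4*y, y, -z - cos(y))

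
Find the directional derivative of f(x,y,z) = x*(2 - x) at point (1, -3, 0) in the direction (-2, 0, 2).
0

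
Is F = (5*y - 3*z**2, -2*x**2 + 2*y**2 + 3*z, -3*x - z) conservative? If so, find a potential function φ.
No, ∇×F = (-3, 3 - 6*z, -4*x - 5) ≠ 0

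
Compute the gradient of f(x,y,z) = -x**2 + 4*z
(-2*x, 0, 4)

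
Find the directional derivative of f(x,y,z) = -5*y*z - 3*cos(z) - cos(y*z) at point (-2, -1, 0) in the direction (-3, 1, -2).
-5*sqrt(14)/7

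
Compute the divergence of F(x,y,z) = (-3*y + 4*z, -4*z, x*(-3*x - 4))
0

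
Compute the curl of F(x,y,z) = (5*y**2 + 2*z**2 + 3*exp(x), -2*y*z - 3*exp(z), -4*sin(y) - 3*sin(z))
(2*y + 3*exp(z) - 4*cos(y), 4*z, -10*y)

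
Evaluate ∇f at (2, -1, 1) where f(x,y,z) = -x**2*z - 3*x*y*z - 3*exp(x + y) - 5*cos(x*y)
(-3*E - 1 + 5*sin(2), -10*sin(2) - 3*E - 6, 2)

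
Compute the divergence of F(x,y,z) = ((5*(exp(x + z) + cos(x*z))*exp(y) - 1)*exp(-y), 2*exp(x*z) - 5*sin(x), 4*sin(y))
-5*z*sin(x*z) + 5*exp(x + z)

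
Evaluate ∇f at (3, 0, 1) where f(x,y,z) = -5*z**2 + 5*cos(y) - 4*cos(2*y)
(0, 0, -10)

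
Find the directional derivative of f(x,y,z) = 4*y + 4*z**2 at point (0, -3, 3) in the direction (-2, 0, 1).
24*sqrt(5)/5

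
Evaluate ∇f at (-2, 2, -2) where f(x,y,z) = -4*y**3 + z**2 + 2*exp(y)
(0, -48 + 2*exp(2), -4)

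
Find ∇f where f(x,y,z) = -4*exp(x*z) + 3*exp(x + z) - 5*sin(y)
(-4*z*exp(x*z) + 3*exp(x + z), -5*cos(y), -4*x*exp(x*z) + 3*exp(x + z))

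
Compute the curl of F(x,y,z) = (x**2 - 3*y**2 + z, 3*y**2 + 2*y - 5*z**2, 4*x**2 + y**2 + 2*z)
(2*y + 10*z, 1 - 8*x, 6*y)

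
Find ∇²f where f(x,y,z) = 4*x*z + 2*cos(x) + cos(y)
-2*cos(x) - cos(y)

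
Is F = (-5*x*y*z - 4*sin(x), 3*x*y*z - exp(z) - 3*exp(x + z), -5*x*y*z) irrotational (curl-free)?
No, ∇×F = (-3*x*y - 5*x*z + exp(z) + 3*exp(x + z), 5*y*(-x + z), 5*x*z + 3*y*z - 3*exp(x + z))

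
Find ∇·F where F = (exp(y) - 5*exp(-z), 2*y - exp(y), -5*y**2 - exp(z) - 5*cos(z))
-exp(y) - exp(z) + 5*sin(z) + 2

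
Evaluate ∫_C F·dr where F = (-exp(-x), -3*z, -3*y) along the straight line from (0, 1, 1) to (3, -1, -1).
-1 + exp(-3)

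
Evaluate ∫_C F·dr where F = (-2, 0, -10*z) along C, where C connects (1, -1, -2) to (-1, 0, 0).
24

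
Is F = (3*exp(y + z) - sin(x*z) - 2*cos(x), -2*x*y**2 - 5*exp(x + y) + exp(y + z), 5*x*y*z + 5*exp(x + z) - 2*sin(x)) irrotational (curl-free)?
No, ∇×F = (5*x*z - exp(y + z), -x*cos(x*z) - 5*y*z - 5*exp(x + z) + 3*exp(y + z) + 2*cos(x), -2*y**2 - 5*exp(x + y) - 3*exp(y + z))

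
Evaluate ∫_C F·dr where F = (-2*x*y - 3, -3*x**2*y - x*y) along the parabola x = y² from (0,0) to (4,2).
-368/5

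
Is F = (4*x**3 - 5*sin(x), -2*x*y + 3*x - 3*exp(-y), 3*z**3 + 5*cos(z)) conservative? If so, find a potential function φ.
No, ∇×F = (0, 0, 3 - 2*y) ≠ 0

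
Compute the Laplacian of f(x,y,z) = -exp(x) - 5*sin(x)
-exp(x) + 5*sin(x)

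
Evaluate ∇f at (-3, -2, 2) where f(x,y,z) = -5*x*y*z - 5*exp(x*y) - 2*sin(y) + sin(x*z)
(2*cos(6) + 20 + 10*exp(6), -2*cos(2) + 30 + 15*exp(6), -30 - 3*cos(6))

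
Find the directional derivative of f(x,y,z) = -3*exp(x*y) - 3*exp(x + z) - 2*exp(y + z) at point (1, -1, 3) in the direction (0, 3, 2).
sqrt(13)*(-6*exp(5) - 10*exp(3) - 9)*exp(-1)/13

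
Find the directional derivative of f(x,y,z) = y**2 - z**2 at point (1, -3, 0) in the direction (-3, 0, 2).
0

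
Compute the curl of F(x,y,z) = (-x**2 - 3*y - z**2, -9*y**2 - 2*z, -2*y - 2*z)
(0, -2*z, 3)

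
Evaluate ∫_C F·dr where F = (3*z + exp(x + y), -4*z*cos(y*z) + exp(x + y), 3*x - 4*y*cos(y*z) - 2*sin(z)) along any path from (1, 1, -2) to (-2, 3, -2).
-exp(2) - 4*sin(2) + 4*sin(6) + E + 18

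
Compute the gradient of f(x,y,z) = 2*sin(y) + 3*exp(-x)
(-3*exp(-x), 2*cos(y), 0)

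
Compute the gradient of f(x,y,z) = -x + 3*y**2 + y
(-1, 6*y + 1, 0)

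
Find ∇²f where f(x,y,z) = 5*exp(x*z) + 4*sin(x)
5*x**2*exp(x*z) + 5*z**2*exp(x*z) - 4*sin(x)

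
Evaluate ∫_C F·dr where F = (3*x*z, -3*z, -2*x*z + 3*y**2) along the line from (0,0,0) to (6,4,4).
120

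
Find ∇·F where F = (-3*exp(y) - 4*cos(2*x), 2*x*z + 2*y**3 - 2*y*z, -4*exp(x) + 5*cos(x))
6*y**2 - 2*z + 8*sin(2*x)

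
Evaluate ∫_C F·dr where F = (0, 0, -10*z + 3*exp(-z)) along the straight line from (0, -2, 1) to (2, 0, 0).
3*exp(-1) + 2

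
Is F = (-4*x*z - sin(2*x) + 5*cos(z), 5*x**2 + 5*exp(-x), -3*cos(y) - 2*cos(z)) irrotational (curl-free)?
No, ∇×F = (3*sin(y), -4*x - 5*sin(z), 10*x - 5*exp(-x))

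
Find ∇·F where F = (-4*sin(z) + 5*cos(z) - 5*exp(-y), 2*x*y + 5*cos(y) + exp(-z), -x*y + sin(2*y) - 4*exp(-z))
2*x - 5*sin(y) + 4*exp(-z)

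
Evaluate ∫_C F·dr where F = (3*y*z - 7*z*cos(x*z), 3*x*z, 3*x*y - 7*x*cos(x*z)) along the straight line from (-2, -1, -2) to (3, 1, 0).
7*sin(4) + 12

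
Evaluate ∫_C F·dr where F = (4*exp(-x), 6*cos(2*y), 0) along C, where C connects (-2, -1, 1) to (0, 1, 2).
-4 + 6*sin(2) + 4*exp(2)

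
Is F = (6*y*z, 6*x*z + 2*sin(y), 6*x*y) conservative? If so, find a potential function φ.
Yes, F is conservative. φ = 6*x*y*z - 2*cos(y)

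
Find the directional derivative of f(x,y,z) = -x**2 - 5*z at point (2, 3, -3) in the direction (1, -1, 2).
-7*sqrt(6)/3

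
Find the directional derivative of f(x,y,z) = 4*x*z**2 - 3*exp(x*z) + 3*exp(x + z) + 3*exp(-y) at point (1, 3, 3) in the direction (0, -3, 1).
3*sqrt(10)*(3 + (-exp(3) + 8 + exp(4))*exp(3))*exp(-3)/10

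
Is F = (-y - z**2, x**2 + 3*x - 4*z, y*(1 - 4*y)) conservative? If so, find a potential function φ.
No, ∇×F = (5 - 8*y, -2*z, 2*x + 4) ≠ 0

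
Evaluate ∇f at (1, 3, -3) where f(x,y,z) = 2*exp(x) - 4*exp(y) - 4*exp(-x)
(2*(2 + exp(2))*exp(-1), -4*exp(3), 0)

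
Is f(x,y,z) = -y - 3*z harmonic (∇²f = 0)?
Yes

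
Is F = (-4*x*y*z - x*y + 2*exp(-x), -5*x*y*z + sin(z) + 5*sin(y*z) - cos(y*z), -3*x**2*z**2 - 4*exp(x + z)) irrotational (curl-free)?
No, ∇×F = (5*x*y - y*sin(y*z) - 5*y*cos(y*z) - cos(z), -4*x*y + 6*x*z**2 + 4*exp(x + z), 4*x*z + x - 5*y*z)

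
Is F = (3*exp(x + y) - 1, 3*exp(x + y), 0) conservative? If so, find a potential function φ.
Yes, F is conservative. φ = -x + 3*exp(x + y)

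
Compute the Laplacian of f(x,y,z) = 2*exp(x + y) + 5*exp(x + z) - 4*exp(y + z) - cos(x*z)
x**2*cos(x*z) + z**2*cos(x*z) + 4*exp(x + y) + 10*exp(x + z) - 8*exp(y + z)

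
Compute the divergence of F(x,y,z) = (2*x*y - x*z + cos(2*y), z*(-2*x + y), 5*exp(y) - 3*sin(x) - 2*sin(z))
2*y - 2*cos(z)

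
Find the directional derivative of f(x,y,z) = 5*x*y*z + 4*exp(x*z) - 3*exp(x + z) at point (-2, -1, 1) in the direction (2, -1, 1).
sqrt(6)*(-9 + 10*E)*exp(-1)/6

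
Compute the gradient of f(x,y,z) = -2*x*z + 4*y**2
(-2*z, 8*y, -2*x)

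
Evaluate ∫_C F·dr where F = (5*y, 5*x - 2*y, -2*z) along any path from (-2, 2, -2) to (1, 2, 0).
34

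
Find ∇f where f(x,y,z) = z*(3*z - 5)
(0, 0, 6*z - 5)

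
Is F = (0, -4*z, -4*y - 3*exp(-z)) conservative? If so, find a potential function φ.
Yes, F is conservative. φ = -4*y*z + 3*exp(-z)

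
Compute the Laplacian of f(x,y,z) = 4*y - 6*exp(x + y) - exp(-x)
(-12*exp(2*x + y) - 1)*exp(-x)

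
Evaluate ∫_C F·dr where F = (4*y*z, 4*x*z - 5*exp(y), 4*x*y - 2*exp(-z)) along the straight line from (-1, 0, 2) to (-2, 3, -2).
-5*exp(3) - 2*exp(-2) + 2*exp(2) + 53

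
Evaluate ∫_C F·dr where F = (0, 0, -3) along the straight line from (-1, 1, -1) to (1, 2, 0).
-3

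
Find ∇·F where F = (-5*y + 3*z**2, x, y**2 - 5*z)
-5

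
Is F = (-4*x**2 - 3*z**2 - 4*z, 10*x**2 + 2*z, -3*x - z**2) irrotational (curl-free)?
No, ∇×F = (-2, -6*z - 1, 20*x)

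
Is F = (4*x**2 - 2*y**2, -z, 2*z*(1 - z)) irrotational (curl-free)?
No, ∇×F = (1, 0, 4*y)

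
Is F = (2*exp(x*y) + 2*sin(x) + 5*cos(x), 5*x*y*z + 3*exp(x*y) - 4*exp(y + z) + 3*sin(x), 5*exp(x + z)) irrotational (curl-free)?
No, ∇×F = (-5*x*y + 4*exp(y + z), -5*exp(x + z), -2*x*exp(x*y) + 5*y*z + 3*y*exp(x*y) + 3*cos(x))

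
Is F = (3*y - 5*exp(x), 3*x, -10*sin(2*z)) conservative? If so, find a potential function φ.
Yes, F is conservative. φ = 3*x*y - 5*exp(x) + 5*cos(2*z)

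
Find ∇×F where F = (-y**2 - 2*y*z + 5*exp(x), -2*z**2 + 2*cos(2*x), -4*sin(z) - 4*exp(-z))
(4*z, -2*y, 2*y + 2*z - 4*sin(2*x))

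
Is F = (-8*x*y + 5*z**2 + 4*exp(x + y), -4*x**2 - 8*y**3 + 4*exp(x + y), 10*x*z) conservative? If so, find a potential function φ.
Yes, F is conservative. φ = -4*x**2*y + 5*x*z**2 - 2*y**4 + 4*exp(x + y)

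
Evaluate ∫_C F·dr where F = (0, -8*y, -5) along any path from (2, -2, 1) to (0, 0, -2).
31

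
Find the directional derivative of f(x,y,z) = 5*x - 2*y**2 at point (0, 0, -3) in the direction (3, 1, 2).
15*sqrt(14)/14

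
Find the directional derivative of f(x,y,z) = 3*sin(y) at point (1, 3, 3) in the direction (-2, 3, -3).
9*sqrt(22)*cos(3)/22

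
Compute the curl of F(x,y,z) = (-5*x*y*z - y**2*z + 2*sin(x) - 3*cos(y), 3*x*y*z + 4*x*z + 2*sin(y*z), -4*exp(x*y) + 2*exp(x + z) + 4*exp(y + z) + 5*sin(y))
(-3*x*y - 4*x*exp(x*y) - 4*x - 2*y*cos(y*z) + 4*exp(y + z) + 5*cos(y), -5*x*y - y**2 + 4*y*exp(x*y) - 2*exp(x + z), 5*x*z + 5*y*z + 4*z - 3*sin(y))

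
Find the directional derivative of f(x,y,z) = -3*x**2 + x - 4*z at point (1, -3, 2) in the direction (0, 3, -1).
2*sqrt(10)/5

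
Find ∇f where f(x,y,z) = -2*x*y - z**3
(-2*y, -2*x, -3*z**2)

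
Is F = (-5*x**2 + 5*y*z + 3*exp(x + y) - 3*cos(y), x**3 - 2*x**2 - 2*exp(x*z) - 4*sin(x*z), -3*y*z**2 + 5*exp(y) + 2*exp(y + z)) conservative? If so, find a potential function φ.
No, ∇×F = (2*x*exp(x*z) + 4*x*cos(x*z) - 3*z**2 + 5*exp(y) + 2*exp(y + z), 5*y, 3*x**2 - 4*x - 2*z*exp(x*z) - 4*z*cos(x*z) - 5*z - 3*exp(x + y) - 3*sin(y)) ≠ 0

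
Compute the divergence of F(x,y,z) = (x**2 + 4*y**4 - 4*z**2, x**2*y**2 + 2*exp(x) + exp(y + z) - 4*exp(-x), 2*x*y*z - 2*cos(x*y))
2*x**2*y + 2*x*y + 2*x + exp(y + z)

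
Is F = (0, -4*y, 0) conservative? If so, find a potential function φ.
Yes, F is conservative. φ = -2*y**2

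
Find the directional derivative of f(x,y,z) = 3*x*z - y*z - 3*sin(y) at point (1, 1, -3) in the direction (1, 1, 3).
-3*sqrt(11)*cos(1)/11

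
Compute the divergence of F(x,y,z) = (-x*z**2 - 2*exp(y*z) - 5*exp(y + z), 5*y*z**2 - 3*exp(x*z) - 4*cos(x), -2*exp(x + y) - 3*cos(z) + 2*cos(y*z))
-2*y*sin(y*z) + 4*z**2 + 3*sin(z)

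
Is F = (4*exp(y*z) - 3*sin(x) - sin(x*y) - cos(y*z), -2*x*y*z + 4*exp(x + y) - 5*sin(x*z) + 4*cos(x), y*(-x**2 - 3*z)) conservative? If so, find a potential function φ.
No, ∇×F = (-x**2 + 2*x*y + 5*x*cos(x*z) - 3*z, y*(2*x + 4*exp(y*z) + sin(y*z)), x*cos(x*y) - 2*y*z - 4*z*exp(y*z) - z*sin(y*z) - 5*z*cos(x*z) + 4*exp(x + y) - 4*sin(x)) ≠ 0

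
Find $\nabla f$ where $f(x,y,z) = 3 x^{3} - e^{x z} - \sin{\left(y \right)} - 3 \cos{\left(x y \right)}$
(9*x**2 + 3*y*sin(x*y) - z*exp(x*z), 3*x*sin(x*y) - cos(y), -x*exp(x*z))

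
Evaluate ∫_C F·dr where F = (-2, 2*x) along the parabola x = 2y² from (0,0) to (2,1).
-8/3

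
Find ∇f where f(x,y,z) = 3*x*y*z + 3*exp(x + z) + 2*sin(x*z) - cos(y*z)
(3*y*z + 2*z*cos(x*z) + 3*exp(x + z), z*(3*x + sin(y*z)), 3*x*y + 2*x*cos(x*z) + y*sin(y*z) + 3*exp(x + z))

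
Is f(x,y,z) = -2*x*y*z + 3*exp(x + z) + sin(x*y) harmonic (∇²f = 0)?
No, ∇²f = -x**2*sin(x*y) - y**2*sin(x*y) + 6*exp(x + z)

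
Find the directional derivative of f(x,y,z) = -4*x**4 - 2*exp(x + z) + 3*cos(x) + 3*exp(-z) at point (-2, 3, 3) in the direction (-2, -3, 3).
-sqrt(22)*(9 + 2*exp(4) + 6*exp(3)*sin(2) + 256*exp(3))*exp(-3)/22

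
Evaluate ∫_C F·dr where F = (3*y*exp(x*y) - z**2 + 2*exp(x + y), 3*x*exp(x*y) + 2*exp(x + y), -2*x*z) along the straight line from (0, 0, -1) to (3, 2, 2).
-17 + 2*exp(5) + 3*exp(6)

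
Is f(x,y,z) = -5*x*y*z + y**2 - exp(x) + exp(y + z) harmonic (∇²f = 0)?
No, ∇²f = -exp(x) + 2*exp(y + z) + 2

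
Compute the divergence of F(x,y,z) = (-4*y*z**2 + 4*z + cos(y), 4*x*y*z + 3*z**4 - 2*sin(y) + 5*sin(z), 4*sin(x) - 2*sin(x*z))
4*x*z - 2*x*cos(x*z) - 2*cos(y)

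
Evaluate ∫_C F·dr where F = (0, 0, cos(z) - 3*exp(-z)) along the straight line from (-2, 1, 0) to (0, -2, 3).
-3 + sin(3) + 3*exp(-3)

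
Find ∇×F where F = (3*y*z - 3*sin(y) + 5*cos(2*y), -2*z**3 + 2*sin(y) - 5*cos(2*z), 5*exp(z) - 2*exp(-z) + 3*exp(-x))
(6*z**2 - 10*sin(2*z), 3*y + 3*exp(-x), -3*z + 10*sin(2*y) + 3*cos(y))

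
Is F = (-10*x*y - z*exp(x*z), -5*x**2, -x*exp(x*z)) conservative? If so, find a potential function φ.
Yes, F is conservative. φ = -5*x**2*y - exp(x*z)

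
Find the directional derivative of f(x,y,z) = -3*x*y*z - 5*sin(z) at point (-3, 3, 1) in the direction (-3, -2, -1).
sqrt(14)*(-18 + 5*cos(1))/14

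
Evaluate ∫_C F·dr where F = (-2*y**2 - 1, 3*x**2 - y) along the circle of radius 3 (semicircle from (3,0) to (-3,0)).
78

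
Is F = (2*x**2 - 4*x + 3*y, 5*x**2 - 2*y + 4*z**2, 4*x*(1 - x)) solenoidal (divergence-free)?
No, ∇·F = 4*x - 6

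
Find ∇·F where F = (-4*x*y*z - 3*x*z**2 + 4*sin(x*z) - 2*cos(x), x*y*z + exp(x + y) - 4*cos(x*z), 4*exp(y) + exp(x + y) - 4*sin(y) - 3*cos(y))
x*z - 4*y*z - 3*z**2 + 4*z*cos(x*z) + exp(x + y) + 2*sin(x)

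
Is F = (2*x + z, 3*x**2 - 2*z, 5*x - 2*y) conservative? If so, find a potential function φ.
No, ∇×F = (0, -4, 6*x) ≠ 0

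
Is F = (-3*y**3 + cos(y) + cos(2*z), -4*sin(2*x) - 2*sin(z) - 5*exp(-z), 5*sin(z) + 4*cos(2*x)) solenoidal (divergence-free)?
No, ∇·F = 5*cos(z)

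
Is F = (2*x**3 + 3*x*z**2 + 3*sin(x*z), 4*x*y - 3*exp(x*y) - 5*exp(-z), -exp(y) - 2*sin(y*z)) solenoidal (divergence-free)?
No, ∇·F = 6*x**2 - 3*x*exp(x*y) + 4*x - 2*y*cos(y*z) + 3*z**2 + 3*z*cos(x*z)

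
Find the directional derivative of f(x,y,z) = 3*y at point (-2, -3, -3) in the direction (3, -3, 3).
-sqrt(3)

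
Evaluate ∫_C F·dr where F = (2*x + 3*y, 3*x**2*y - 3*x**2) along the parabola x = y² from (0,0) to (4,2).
224/5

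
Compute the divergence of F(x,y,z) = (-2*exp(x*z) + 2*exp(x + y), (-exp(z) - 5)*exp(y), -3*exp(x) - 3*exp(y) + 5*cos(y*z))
-5*y*sin(y*z) - 2*z*exp(x*z) - (exp(z) + 5)*exp(y) + 2*exp(x + y)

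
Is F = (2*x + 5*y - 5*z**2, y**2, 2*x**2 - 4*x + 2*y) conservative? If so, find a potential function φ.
No, ∇×F = (2, -4*x - 10*z + 4, -5) ≠ 0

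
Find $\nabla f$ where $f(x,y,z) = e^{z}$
(0, 0, exp(z))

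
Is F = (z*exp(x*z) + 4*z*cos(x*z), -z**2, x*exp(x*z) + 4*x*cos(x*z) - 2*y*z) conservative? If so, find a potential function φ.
Yes, F is conservative. φ = -y*z**2 + exp(x*z) + 4*sin(x*z)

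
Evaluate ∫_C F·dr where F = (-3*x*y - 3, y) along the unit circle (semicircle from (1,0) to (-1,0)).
6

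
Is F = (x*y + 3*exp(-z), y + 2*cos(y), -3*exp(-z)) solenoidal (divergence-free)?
No, ∇·F = y - 2*sin(y) + 1 + 3*exp(-z)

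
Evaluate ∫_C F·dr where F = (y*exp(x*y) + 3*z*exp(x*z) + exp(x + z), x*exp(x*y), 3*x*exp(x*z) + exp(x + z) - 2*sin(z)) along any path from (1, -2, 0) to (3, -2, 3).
-5 - E + 2*cos(3) - exp(-2) + exp(-6) + exp(6) + 3*exp(9)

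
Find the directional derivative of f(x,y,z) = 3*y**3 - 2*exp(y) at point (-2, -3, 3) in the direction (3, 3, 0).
sqrt(2)*(-2 + 81*exp(3))*exp(-3)/2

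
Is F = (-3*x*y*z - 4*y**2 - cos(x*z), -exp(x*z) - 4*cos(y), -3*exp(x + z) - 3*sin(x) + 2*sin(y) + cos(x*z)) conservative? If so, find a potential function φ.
No, ∇×F = (x*exp(x*z) + 2*cos(y), -3*x*y + x*sin(x*z) + z*sin(x*z) + 3*exp(x + z) + 3*cos(x), 3*x*z + 8*y - z*exp(x*z)) ≠ 0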